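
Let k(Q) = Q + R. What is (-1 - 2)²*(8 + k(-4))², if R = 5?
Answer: 729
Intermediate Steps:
k(Q) = 5 + Q (k(Q) = Q + 5 = 5 + Q)
(-1 - 2)²*(8 + k(-4))² = (-1 - 2)²*(8 + (5 - 4))² = (-3)²*(8 + 1)² = 9*9² = 9*81 = 729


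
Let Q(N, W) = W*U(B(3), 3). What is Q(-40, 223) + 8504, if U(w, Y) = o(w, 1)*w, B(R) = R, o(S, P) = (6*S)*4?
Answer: 56672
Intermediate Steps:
o(S, P) = 24*S
U(w, Y) = 24*w² (U(w, Y) = (24*w)*w = 24*w²)
Q(N, W) = 216*W (Q(N, W) = W*(24*3²) = W*(24*9) = W*216 = 216*W)
Q(-40, 223) + 8504 = 216*223 + 8504 = 48168 + 8504 = 56672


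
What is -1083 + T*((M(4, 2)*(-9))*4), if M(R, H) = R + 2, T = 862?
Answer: -187275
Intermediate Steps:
M(R, H) = 2 + R
-1083 + T*((M(4, 2)*(-9))*4) = -1083 + 862*(((2 + 4)*(-9))*4) = -1083 + 862*((6*(-9))*4) = -1083 + 862*(-54*4) = -1083 + 862*(-216) = -1083 - 186192 = -187275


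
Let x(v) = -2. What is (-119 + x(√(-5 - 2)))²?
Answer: 14641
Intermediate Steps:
(-119 + x(√(-5 - 2)))² = (-119 - 2)² = (-121)² = 14641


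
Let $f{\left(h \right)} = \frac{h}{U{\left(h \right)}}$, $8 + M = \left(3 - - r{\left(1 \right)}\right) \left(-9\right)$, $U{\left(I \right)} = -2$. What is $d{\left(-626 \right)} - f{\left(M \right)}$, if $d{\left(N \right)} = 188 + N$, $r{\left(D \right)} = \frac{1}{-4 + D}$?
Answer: $-454$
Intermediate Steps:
$M = -32$ ($M = -8 + \left(3 + \left(\frac{1}{-4 + 1} - 0\right)\right) \left(-9\right) = -8 + \left(3 + \left(\frac{1}{-3} + 0\right)\right) \left(-9\right) = -8 + \left(3 + \left(- \frac{1}{3} + 0\right)\right) \left(-9\right) = -8 + \left(3 - \frac{1}{3}\right) \left(-9\right) = -8 + \frac{8}{3} \left(-9\right) = -8 - 24 = -32$)
$f{\left(h \right)} = - \frac{h}{2}$ ($f{\left(h \right)} = \frac{h}{-2} = h \left(- \frac{1}{2}\right) = - \frac{h}{2}$)
$d{\left(-626 \right)} - f{\left(M \right)} = \left(188 - 626\right) - \left(- \frac{1}{2}\right) \left(-32\right) = -438 - 16 = -454$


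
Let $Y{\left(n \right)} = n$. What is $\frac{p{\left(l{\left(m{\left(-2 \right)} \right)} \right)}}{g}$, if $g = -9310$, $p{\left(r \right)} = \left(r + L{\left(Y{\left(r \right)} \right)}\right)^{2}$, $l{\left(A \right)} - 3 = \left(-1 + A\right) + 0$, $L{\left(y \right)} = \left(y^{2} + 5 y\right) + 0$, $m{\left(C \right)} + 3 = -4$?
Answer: $- \frac{5}{1862} \approx -0.0026853$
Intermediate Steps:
$m{\left(C \right)} = -7$ ($m{\left(C \right)} = -3 - 4 = -7$)
$L{\left(y \right)} = y^{2} + 5 y$
$l{\left(A \right)} = 2 + A$ ($l{\left(A \right)} = 3 + \left(\left(-1 + A\right) + 0\right) = 3 + \left(-1 + A\right) = 2 + A$)
$p{\left(r \right)} = \left(r + r \left(5 + r\right)\right)^{2}$
$\frac{p{\left(l{\left(m{\left(-2 \right)} \right)} \right)}}{g} = \frac{\left(2 - 7\right)^{2} \left(6 + \left(2 - 7\right)\right)^{2}}{-9310} = \left(-5\right)^{2} \left(6 - 5\right)^{2} \left(- \frac{1}{9310}\right) = 25 \cdot 1^{2} \left(- \frac{1}{9310}\right) = 25 \cdot 1 \left(- \frac{1}{9310}\right) = 25 \left(- \frac{1}{9310}\right) = - \frac{5}{1862}$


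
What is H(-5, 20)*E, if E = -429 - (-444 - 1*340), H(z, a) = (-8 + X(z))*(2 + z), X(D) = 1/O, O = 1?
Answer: 7455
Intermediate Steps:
X(D) = 1 (X(D) = 1/1 = 1*1 = 1)
H(z, a) = -14 - 7*z (H(z, a) = (-8 + 1)*(2 + z) = -7*(2 + z) = -14 - 7*z)
E = 355 (E = -429 - (-444 - 340) = -429 - 1*(-784) = -429 + 784 = 355)
H(-5, 20)*E = (-14 - 7*(-5))*355 = (-14 + 35)*355 = 21*355 = 7455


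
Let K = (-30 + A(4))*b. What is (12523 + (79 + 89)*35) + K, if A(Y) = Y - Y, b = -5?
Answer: 18553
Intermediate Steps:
A(Y) = 0
K = 150 (K = (-30 + 0)*(-5) = -30*(-5) = 150)
(12523 + (79 + 89)*35) + K = (12523 + (79 + 89)*35) + 150 = (12523 + 168*35) + 150 = (12523 + 5880) + 150 = 18403 + 150 = 18553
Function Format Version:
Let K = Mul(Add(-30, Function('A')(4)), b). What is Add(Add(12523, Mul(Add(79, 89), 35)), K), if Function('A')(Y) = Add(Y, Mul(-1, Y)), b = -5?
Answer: 18553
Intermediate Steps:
Function('A')(Y) = 0
K = 150 (K = Mul(Add(-30, 0), -5) = Mul(-30, -5) = 150)
Add(Add(12523, Mul(Add(79, 89), 35)), K) = Add(Add(12523, Mul(Add(79, 89), 35)), 150) = Add(Add(12523, Mul(168, 35)), 150) = Add(Add(12523, 5880), 150) = Add(18403, 150) = 18553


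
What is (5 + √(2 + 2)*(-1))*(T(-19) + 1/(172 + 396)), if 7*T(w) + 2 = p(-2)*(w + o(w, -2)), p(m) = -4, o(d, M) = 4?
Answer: 98853/3976 ≈ 24.862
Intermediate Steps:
T(w) = -18/7 - 4*w/7 (T(w) = -2/7 + (-4*(w + 4))/7 = -2/7 + (-4*(4 + w))/7 = -2/7 + (-16 - 4*w)/7 = -2/7 + (-16/7 - 4*w/7) = -18/7 - 4*w/7)
(5 + √(2 + 2)*(-1))*(T(-19) + 1/(172 + 396)) = (5 + √(2 + 2)*(-1))*((-18/7 - 4/7*(-19)) + 1/(172 + 396)) = (5 + √4*(-1))*((-18/7 + 76/7) + 1/568) = (5 + 2*(-1))*(58/7 + 1/568) = (5 - 2)*(32951/3976) = 3*(32951/3976) = 98853/3976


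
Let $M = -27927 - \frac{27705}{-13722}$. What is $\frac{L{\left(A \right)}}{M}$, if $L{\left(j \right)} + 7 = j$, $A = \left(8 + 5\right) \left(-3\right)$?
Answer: $\frac{210404}{127728863} \approx 0.0016473$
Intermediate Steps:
$A = -39$ ($A = 13 \left(-3\right) = -39$)
$L{\left(j \right)} = -7 + j$
$M = - \frac{127728863}{4574}$ ($M = -27927 - - \frac{9235}{4574} = -27927 + \frac{9235}{4574} = - \frac{127728863}{4574} \approx -27925.0$)
$\frac{L{\left(A \right)}}{M} = \frac{-7 - 39}{- \frac{127728863}{4574}} = \left(-46\right) \left(- \frac{4574}{127728863}\right) = \frac{210404}{127728863}$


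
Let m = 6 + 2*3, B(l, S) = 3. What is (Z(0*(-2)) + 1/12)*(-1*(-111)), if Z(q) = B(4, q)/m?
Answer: 37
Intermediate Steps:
m = 12 (m = 6 + 6 = 12)
Z(q) = ¼ (Z(q) = 3/12 = 3*(1/12) = ¼)
(Z(0*(-2)) + 1/12)*(-1*(-111)) = (¼ + 1/12)*(-1*(-111)) = (¼ + 1/12)*111 = (⅓)*111 = 37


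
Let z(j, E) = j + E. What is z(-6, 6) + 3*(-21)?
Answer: -63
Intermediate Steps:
z(j, E) = E + j
z(-6, 6) + 3*(-21) = (6 - 6) + 3*(-21) = 0 - 63 = -63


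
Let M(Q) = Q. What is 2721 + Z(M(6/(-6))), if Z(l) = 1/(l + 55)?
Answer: 146935/54 ≈ 2721.0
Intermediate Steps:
Z(l) = 1/(55 + l)
2721 + Z(M(6/(-6))) = 2721 + 1/(55 + 6/(-6)) = 2721 + 1/(55 + 6*(-1/6)) = 2721 + 1/(55 - 1) = 2721 + 1/54 = 146935/54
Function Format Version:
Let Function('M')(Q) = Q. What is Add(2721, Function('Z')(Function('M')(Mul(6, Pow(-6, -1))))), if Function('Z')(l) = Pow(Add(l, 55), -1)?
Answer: Rational(146935, 54) ≈ 2721.0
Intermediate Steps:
Function('Z')(l) = Pow(Add(55, l), -1)
Add(2721, Function('Z')(Function('M')(Mul(6, Pow(-6, -1))))) = Add(2721, Pow(Add(55, Mul(6, Pow(-6, -1))), -1)) = Add(2721, Pow(Add(55, Mul(6, Rational(-1, 6))), -1)) = Add(2721, Pow(Add(55, -1), -1)) = Add(2721, Pow(54, -1)) = Add(2721, Rational(1, 54)) = Rational(146935, 54)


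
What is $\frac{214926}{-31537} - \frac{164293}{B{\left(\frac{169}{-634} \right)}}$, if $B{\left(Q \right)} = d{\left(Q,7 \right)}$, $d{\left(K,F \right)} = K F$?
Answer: $\frac{3284695230736}{37308271} \approx 88042.0$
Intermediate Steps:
$d{\left(K,F \right)} = F K$
$B{\left(Q \right)} = 7 Q$
$\frac{214926}{-31537} - \frac{164293}{B{\left(\frac{169}{-634} \right)}} = \frac{214926}{-31537} - \frac{164293}{7 \frac{169}{-634}} = 214926 \left(- \frac{1}{31537}\right) - \frac{164293}{7 \cdot 169 \left(- \frac{1}{634}\right)} = - \frac{214926}{31537} - \frac{164293}{7 \left(- \frac{169}{634}\right)} = - \frac{214926}{31537} - \frac{164293}{- \frac{1183}{634}} = - \frac{214926}{31537} - - \frac{104161762}{1183} = - \frac{214926}{31537} + \frac{104161762}{1183} = \frac{3284695230736}{37308271}$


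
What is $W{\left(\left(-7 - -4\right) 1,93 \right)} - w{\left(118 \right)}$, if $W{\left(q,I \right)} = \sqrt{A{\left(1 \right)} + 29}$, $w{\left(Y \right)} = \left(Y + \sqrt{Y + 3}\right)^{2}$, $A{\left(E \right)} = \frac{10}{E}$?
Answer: $-16641 + \sqrt{39} \approx -16635.0$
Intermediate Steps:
$w{\left(Y \right)} = \left(Y + \sqrt{3 + Y}\right)^{2}$
$W{\left(q,I \right)} = \sqrt{39}$ ($W{\left(q,I \right)} = \sqrt{\frac{10}{1} + 29} = \sqrt{10 \cdot 1 + 29} = \sqrt{10 + 29} = \sqrt{39}$)
$W{\left(\left(-7 - -4\right) 1,93 \right)} - w{\left(118 \right)} = \sqrt{39} - \left(118 + \sqrt{3 + 118}\right)^{2} = \sqrt{39} - \left(118 + \sqrt{121}\right)^{2} = \sqrt{39} - \left(118 + 11\right)^{2} = \sqrt{39} - 129^{2} = \sqrt{39} - 16641 = -16641 + \sqrt{39}$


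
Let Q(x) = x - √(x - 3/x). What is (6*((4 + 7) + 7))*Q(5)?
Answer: 540 - 108*√110/5 ≈ 313.46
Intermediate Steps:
(6*((4 + 7) + 7))*Q(5) = (6*((4 + 7) + 7))*(5 - √(5 - 3/5)) = (6*(11 + 7))*(5 - √(5 - 3*⅕)) = (6*18)*(5 - √(5 - ⅗)) = 108*(5 - √(22/5)) = 108*(5 - √110/5) = 540 - 108*√110/5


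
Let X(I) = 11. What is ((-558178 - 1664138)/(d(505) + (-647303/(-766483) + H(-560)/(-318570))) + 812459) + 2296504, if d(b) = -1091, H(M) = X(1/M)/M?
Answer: 463750189779417182579181/149067811483048687 ≈ 3.1110e+6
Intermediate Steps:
H(M) = 11/M
((-558178 - 1664138)/(d(505) + (-647303/(-766483) + H(-560)/(-318570))) + 812459) + 2296504 = ((-558178 - 1664138)/(-1091 + (-647303/(-766483) + (11/(-560))/(-318570))) + 812459) + 2296504 = (-2222316/(-1091 + (-647303*(-1/766483) + (11*(-1/560))*(-1/318570))) + 812459) + 2296504 = (-2222316/(-1091 + (647303/766483 - 11/560*(-1/318570))) + 812459) + 2296504 = (-2222316/(-1091 + (647303/766483 + 11/178399200)) + 812459) + 2296504 = (-2222316/(-1091 + 115478345788913/136739954013600) + 812459) + 2296504 = (-2222316/(-149067811483048687/136739954013600) + 812459) + 2296504 = (-2222316*(-136739954013600/149067811483048687) + 812459) + 2296504 = (303879387643687497600/149067811483048687 + 812459) + 2296504 = 121415364437349940688933/149067811483048687 + 2296504 = 463750189779417182579181/149067811483048687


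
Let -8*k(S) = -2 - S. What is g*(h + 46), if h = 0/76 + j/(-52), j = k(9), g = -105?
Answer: -2008125/416 ≈ -4827.2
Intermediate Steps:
k(S) = 1/4 + S/8 (k(S) = -(-2 - S)/8 = 1/4 + S/8)
j = 11/8 (j = 1/4 + (1/8)*9 = 1/4 + 9/8 = 11/8 ≈ 1.3750)
h = -11/416 (h = 0/76 + (11/8)/(-52) = 0*(1/76) + (11/8)*(-1/52) = 0 - 11/416 = -11/416 ≈ -0.026442)
g*(h + 46) = -105*(-11/416 + 46) = -105*19125/416 = -2008125/416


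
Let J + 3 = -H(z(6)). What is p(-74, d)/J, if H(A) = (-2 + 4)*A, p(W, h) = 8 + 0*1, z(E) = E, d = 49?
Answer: -8/15 ≈ -0.53333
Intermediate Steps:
p(W, h) = 8 (p(W, h) = 8 + 0 = 8)
H(A) = 2*A
J = -15 (J = -3 - 2*6 = -3 - 1*12 = -3 - 12 = -15)
p(-74, d)/J = 8/(-15) = 8*(-1/15) = -8/15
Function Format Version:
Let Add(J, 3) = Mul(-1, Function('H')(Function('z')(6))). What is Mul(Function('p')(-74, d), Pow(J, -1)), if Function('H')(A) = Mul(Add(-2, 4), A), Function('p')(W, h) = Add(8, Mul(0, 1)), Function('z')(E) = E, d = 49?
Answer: Rational(-8, 15) ≈ -0.53333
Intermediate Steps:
Function('p')(W, h) = 8 (Function('p')(W, h) = Add(8, 0) = 8)
Function('H')(A) = Mul(2, A)
J = -15 (J = Add(-3, Mul(-1, Mul(2, 6))) = Add(-3, Mul(-1, 12)) = Add(-3, -12) = -15)
Mul(Function('p')(-74, d), Pow(J, -1)) = Mul(8, Pow(-15, -1)) = Mul(8, Rational(-1, 15)) = Rational(-8, 15)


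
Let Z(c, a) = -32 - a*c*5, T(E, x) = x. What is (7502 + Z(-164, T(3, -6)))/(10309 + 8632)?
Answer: 2550/18941 ≈ 0.13463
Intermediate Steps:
Z(c, a) = -32 - 5*a*c
(7502 + Z(-164, T(3, -6)))/(10309 + 8632) = (7502 + (-32 - 5*(-6)*(-164)))/(10309 + 8632) = (7502 + (-32 - 4920))/18941 = (7502 - 4952)*(1/18941) = 2550*(1/18941) = 2550/18941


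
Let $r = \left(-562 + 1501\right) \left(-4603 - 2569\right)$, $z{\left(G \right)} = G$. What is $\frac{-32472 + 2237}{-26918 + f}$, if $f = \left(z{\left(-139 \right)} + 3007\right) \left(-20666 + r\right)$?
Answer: $\frac{6047}{3874773190} \approx 1.5606 \cdot 10^{-6}$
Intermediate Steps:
$r = -6734508$ ($r = 939 \left(-7172\right) = -6734508$)
$f = -19373839032$ ($f = \left(-139 + 3007\right) \left(-20666 - 6734508\right) = 2868 \left(-6755174\right) = -19373839032$)
$\frac{-32472 + 2237}{-26918 + f} = \frac{-32472 + 2237}{-26918 - 19373839032} = - \frac{30235}{-19373865950} = \left(-30235\right) \left(- \frac{1}{19373865950}\right) = \frac{6047}{3874773190}$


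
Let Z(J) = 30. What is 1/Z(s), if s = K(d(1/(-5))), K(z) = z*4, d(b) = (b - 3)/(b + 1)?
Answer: 1/30 ≈ 0.033333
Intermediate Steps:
d(b) = (-3 + b)/(1 + b)
K(z) = 4*z
s = -16 (s = 4*((-3 + 1/(-5))/(1 + 1/(-5))) = 4*((-3 - ⅕)/(1 - ⅕)) = 4*(-16/5/(⅘)) = 4*((5/4)*(-16/5)) = 4*(-4) = -16)
1/Z(s) = 1/30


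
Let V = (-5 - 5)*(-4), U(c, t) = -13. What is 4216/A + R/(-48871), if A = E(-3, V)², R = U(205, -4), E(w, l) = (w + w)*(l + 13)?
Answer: 51838687/1235507751 ≈ 0.041957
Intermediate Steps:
V = 40 (V = -10*(-4) = 40)
E(w, l) = 2*w*(13 + l) (E(w, l) = (2*w)*(13 + l) = 2*w*(13 + l))
R = -13
A = 101124 (A = (2*(-3)*(13 + 40))² = (2*(-3)*53)² = (-318)² = 101124)
4216/A + R/(-48871) = 4216/101124 - 13/(-48871) = 4216*(1/101124) - 13*(-1/48871) = 1054/25281 + 13/48871 = 51838687/1235507751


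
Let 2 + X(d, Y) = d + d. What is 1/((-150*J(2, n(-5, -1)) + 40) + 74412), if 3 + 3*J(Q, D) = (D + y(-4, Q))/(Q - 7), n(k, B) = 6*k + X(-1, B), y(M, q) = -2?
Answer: 1/74242 ≈ 1.3469e-5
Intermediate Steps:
X(d, Y) = -2 + 2*d (X(d, Y) = -2 + (d + d) = -2 + 2*d)
n(k, B) = -4 + 6*k (n(k, B) = 6*k + (-2 + 2*(-1)) = 6*k + (-2 - 2) = 6*k - 4 = -4 + 6*k)
J(Q, D) = -1 + (-2 + D)/(3*(-7 + Q)) (J(Q, D) = -1 + ((D - 2)/(Q - 7))/3 = -1 + ((-2 + D)/(-7 + Q))/3 = -1 + (-2 + D)/(3*(-7 + Q)))
1/((-150*J(2, n(-5, -1)) + 40) + 74412) = 1/((-50*(19 + (-4 + 6*(-5)) - 3*2)/(-7 + 2) + 40) + 74412) = 1/((-50*(19 + (-4 - 30) - 6)/(-5) + 40) + 74412) = 1/((-50*(-1)*(19 - 34 - 6)/5 + 40) + 74412) = 1/((-50*(-1)*(-21)/5 + 40) + 74412) = 1/((-150*7/5 + 40) + 74412) = 1/((-210 + 40) + 74412) = 1/(-170 + 74412) = 1/74242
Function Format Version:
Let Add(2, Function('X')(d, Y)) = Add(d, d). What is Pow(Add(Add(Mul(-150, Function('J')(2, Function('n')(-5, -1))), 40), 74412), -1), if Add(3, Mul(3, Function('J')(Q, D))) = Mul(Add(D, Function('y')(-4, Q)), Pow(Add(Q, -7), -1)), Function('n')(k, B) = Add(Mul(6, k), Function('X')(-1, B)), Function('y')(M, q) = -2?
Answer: Rational(1, 74242) ≈ 1.3469e-5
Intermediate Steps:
Function('X')(d, Y) = Add(-2, Mul(2, d)) (Function('X')(d, Y) = Add(-2, Add(d, d)) = Add(-2, Mul(2, d)))
Function('n')(k, B) = Add(-4, Mul(6, k)) (Function('n')(k, B) = Add(Mul(6, k), Add(-2, Mul(2, -1))) = Add(Mul(6, k), Add(-2, -2)) = Add(Mul(6, k), -4) = Add(-4, Mul(6, k)))
Function('J')(Q, D) = Add(-1, Mul(Rational(1, 3), Pow(Add(-7, Q), -1), Add(-2, D))) (Function('J')(Q, D) = Add(-1, Mul(Rational(1, 3), Mul(Add(D, -2), Pow(Add(Q, -7), -1)))) = Add(-1, Mul(Rational(1, 3), Mul(Add(-2, D), Pow(Add(-7, Q), -1)))) = Add(-1, Mul(Rational(1, 3), Mul(Pow(Add(-7, Q), -1), Add(-2, D)))) = Add(-1, Mul(Rational(1, 3), Pow(Add(-7, Q), -1), Add(-2, D))))
Pow(Add(Add(Mul(-150, Function('J')(2, Function('n')(-5, -1))), 40), 74412), -1) = Pow(Add(Add(Mul(-150, Mul(Rational(1, 3), Pow(Add(-7, 2), -1), Add(19, Add(-4, Mul(6, -5)), Mul(-3, 2)))), 40), 74412), -1) = Pow(Add(Add(Mul(-150, Mul(Rational(1, 3), Pow(-5, -1), Add(19, Add(-4, -30), -6))), 40), 74412), -1) = Pow(Add(Add(Mul(-150, Mul(Rational(1, 3), Rational(-1, 5), Add(19, -34, -6))), 40), 74412), -1) = Pow(Add(Add(Mul(-150, Mul(Rational(1, 3), Rational(-1, 5), -21)), 40), 74412), -1) = Pow(Add(Add(Mul(-150, Rational(7, 5)), 40), 74412), -1) = Pow(Add(Add(-210, 40), 74412), -1) = Pow(Add(-170, 74412), -1) = Pow(74242, -1) = Rational(1, 74242)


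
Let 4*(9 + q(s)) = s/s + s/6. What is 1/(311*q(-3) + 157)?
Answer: -8/20825 ≈ -0.00038415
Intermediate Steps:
q(s) = -35/4 + s/24 (q(s) = -9 + (s/s + s/6)/4 = -9 + (1 + s*(⅙))/4 = -9 + (1 + s/6)/4 = -9 + (¼ + s/24) = -35/4 + s/24)
1/(311*q(-3) + 157) = 1/(311*(-35/4 + (1/24)*(-3)) + 157) = 1/(311*(-35/4 - ⅛) + 157) = 1/(311*(-71/8) + 157) = 1/(-22081/8 + 157) = 1/(-20825/8) = -8/20825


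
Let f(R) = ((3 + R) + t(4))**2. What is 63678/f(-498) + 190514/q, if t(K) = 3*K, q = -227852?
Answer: -4989276815/8859227538 ≈ -0.56317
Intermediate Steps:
f(R) = (15 + R)**2 (f(R) = ((3 + R) + 3*4)**2 = ((3 + R) + 12)**2 = (15 + R)**2)
63678/f(-498) + 190514/q = 63678/((15 - 498)**2) + 190514/(-227852) = 63678/((-483)**2) + 190514*(-1/227852) = 63678/233289 - 95257/113926 = 63678*(1/233289) - 95257/113926 = 21226/77763 - 95257/113926 = -4989276815/8859227538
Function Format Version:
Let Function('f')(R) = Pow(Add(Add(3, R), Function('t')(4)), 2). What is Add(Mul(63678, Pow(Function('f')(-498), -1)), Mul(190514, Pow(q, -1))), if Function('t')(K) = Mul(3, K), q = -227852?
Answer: Rational(-4989276815, 8859227538) ≈ -0.56317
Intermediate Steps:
Function('f')(R) = Pow(Add(15, R), 2) (Function('f')(R) = Pow(Add(Add(3, R), Mul(3, 4)), 2) = Pow(Add(Add(3, R), 12), 2) = Pow(Add(15, R), 2))
Add(Mul(63678, Pow(Function('f')(-498), -1)), Mul(190514, Pow(q, -1))) = Add(Mul(63678, Pow(Pow(Add(15, -498), 2), -1)), Mul(190514, Pow(-227852, -1))) = Add(Mul(63678, Pow(Pow(-483, 2), -1)), Mul(190514, Rational(-1, 227852))) = Add(Mul(63678, Pow(233289, -1)), Rational(-95257, 113926)) = Add(Mul(63678, Rational(1, 233289)), Rational(-95257, 113926)) = Add(Rational(21226, 77763), Rational(-95257, 113926)) = Rational(-4989276815, 8859227538)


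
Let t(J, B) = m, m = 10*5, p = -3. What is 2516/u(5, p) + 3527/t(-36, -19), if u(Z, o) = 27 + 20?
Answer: 291569/2350 ≈ 124.07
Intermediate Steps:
u(Z, o) = 47
m = 50
t(J, B) = 50
2516/u(5, p) + 3527/t(-36, -19) = 2516/47 + 3527/50 = 291569/2350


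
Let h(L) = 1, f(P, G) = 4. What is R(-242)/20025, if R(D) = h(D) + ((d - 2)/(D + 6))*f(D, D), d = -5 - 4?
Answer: 14/236295 ≈ 5.9248e-5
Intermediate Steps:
d = -9
R(D) = 1 - 44/(6 + D) (R(D) = 1 + ((-9 - 2)/(D + 6))*4 = 1 - 11/(6 + D)*4 = 1 - 44/(6 + D))
R(-242)/20025 = ((-38 - 242)/(6 - 242))/20025 = (-280/(-236))*(1/20025) = -1/236*(-280)*(1/20025) = (70/59)*(1/20025) = 14/236295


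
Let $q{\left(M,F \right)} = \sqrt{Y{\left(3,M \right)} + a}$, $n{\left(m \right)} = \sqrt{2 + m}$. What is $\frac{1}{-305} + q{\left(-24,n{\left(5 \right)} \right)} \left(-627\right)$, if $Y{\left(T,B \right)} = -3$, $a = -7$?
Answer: $- \frac{1}{305} - 627 i \sqrt{10} \approx -0.0032787 - 1982.7 i$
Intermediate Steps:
$q{\left(M,F \right)} = i \sqrt{10}$ ($q{\left(M,F \right)} = \sqrt{-3 - 7} = \sqrt{-10} = i \sqrt{10}$)
$\frac{1}{-305} + q{\left(-24,n{\left(5 \right)} \right)} \left(-627\right) = \frac{1}{-305} + i \sqrt{10} \left(-627\right) = - \frac{1}{305} - 627 i \sqrt{10}$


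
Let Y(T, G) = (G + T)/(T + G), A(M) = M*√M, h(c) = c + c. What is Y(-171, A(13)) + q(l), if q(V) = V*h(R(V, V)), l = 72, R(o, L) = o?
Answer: 10369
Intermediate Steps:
h(c) = 2*c
A(M) = M^(3/2)
Y(T, G) = 1 (Y(T, G) = (G + T)/(G + T) = 1)
q(V) = 2*V² (q(V) = V*(2*V) = 2*V²)
Y(-171, A(13)) + q(l) = 1 + 2*72² = 1 + 2*5184 = 1 + 10368 = 10369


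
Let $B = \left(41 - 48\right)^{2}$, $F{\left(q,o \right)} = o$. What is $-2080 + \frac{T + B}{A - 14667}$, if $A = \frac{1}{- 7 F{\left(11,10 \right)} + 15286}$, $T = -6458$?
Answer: $- \frac{464102468336}{223173071} \approx -2079.6$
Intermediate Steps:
$A = \frac{1}{15216}$ ($A = \frac{1}{\left(-7\right) 10 + 15286} = \frac{1}{-70 + 15286} = \frac{1}{15216} \approx 6.572 \cdot 10^{-5}$)
$B = 49$ ($B = \left(-7\right)^{2} = 49$)
$-2080 + \frac{T + B}{A - 14667} = -2080 + \frac{-6458 + 49}{\frac{1}{15216} - 14667} = -2080 - \frac{6409}{- \frac{223173071}{15216}} = -2080 - - \frac{97519344}{223173071} = -2080 + \frac{97519344}{223173071} = - \frac{464102468336}{223173071}$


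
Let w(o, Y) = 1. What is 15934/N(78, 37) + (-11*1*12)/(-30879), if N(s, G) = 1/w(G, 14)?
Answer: 164008706/10293 ≈ 15934.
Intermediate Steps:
N(s, G) = 1 (N(s, G) = 1/1 = 1)
15934/N(78, 37) + (-11*1*12)/(-30879) = 15934/1 + (-11*1*12)/(-30879) = 15934*1 - 11*12*(-1/30879) = 15934 - 132*(-1/30879) = 15934 + 44/10293 = 164008706/10293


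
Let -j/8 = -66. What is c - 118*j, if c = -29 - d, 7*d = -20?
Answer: -436311/7 ≈ -62330.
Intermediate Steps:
d = -20/7 (d = (⅐)*(-20) = -20/7 ≈ -2.8571)
j = 528 (j = -8*(-66) = 528)
c = -183/7 (c = -29 - 1*(-20/7) = -29 + 20/7 = -183/7 ≈ -26.143)
c - 118*j = -183/7 - 118*528 = -183/7 - 62304 = -436311/7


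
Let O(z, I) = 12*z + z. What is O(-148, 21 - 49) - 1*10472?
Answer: -12396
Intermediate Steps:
O(z, I) = 13*z
O(-148, 21 - 49) - 1*10472 = 13*(-148) - 1*10472 = -1924 - 10472 = -12396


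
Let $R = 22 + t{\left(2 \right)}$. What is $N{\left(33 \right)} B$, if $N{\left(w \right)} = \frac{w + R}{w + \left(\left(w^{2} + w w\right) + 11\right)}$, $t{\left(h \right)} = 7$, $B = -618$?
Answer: $- \frac{19158}{1111} \approx -17.244$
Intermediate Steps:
$R = 29$ ($R = 22 + 7 = 29$)
$N{\left(w \right)} = \frac{29 + w}{11 + w + 2 w^{2}}$ ($N{\left(w \right)} = \frac{w + 29}{w + \left(\left(w^{2} + w w\right) + 11\right)} = \frac{29 + w}{w + \left(\left(w^{2} + w^{2}\right) + 11\right)} = \frac{29 + w}{w + \left(2 w^{2} + 11\right)} = \frac{29 + w}{w + \left(11 + 2 w^{2}\right)} = \frac{29 + w}{11 + w + 2 w^{2}}$)
$N{\left(33 \right)} B = \frac{29 + 33}{11 + 33 + 2 \cdot 33^{2}} \left(-618\right) = \frac{1}{11 + 33 + 2 \cdot 1089} \cdot 62 \left(-618\right) = \frac{1}{11 + 33 + 2178} \cdot 62 \left(-618\right) = \frac{1}{2222} \cdot 62 \left(-618\right) = \frac{31}{1111} \left(-618\right) = - \frac{19158}{1111}$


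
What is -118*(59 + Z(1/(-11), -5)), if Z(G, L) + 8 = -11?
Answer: -4720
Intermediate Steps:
Z(G, L) = -19 (Z(G, L) = -8 - 11 = -19)
-118*(59 + Z(1/(-11), -5)) = -118*(59 - 19) = -118*40 = -4720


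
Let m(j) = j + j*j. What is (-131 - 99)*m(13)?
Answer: -41860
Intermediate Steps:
m(j) = j + j**2
(-131 - 99)*m(13) = (-131 - 99)*(13*(1 + 13)) = -2990*14 = -230*182 = -41860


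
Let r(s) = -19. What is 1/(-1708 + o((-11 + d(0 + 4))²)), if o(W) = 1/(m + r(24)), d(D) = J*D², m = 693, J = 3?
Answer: -674/1151191 ≈ -0.00058548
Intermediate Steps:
d(D) = 3*D²
o(W) = 1/674 (o(W) = 1/(693 - 19) = 1/674)
1/(-1708 + o((-11 + d(0 + 4))²)) = 1/(-1708 + 1/674) = 1/(-1151191/674) = -674/1151191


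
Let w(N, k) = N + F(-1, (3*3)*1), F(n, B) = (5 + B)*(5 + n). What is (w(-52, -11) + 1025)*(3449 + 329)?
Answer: 3887562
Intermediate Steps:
w(N, k) = 56 + N (w(N, k) = N + (25 + 5*((3*3)*1) + 5*(-1) + ((3*3)*1)*(-1)) = N + (25 + 5*(9*1) - 5 + (9*1)*(-1)) = N + (25 + 5*9 - 5 + 9*(-1)) = N + (25 + 45 - 5 - 9) = N + 56 = 56 + N)
(w(-52, -11) + 1025)*(3449 + 329) = ((56 - 52) + 1025)*(3449 + 329) = (4 + 1025)*3778 = 1029*3778 = 3887562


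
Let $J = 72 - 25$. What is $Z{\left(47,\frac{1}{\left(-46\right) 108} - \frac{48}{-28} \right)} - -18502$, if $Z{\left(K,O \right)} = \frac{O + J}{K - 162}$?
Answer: $\frac{73992244399}{3999240} \approx 18502.0$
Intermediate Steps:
$J = 47$ ($J = 72 - 25 = 47$)
$Z{\left(K,O \right)} = \frac{47 + O}{-162 + K}$ ($Z{\left(K,O \right)} = \frac{O + 47}{K - 162} = \frac{47 + O}{-162 + K}$)
$Z{\left(47,\frac{1}{\left(-46\right) 108} - \frac{48}{-28} \right)} - -18502 = \frac{47 + \left(\frac{1}{\left(-46\right) 108} - \frac{48}{-28}\right)}{-162 + 47} - -18502 = \frac{47 - - \frac{59609}{34776}}{-115} + 18502 = - \frac{47 + \left(- \frac{1}{4968} + \frac{12}{7}\right)}{115} + 18502 = - \frac{47 + \frac{59609}{34776}}{115} + 18502 = \left(- \frac{1}{115}\right) \frac{1694081}{34776} + 18502 = - \frac{1694081}{3999240} + 18502 = \frac{73992244399}{3999240}$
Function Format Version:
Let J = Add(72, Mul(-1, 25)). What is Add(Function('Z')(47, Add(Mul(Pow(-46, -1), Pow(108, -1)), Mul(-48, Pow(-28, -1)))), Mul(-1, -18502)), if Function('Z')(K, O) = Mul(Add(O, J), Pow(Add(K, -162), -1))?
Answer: Rational(73992244399, 3999240) ≈ 18502.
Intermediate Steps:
J = 47 (J = Add(72, -25) = 47)
Function('Z')(K, O) = Mul(Pow(Add(-162, K), -1), Add(47, O)) (Function('Z')(K, O) = Mul(Add(O, 47), Pow(Add(K, -162), -1)) = Mul(Add(47, O), Pow(Add(-162, K), -1)) = Mul(Pow(Add(-162, K), -1), Add(47, O)))
Add(Function('Z')(47, Add(Mul(Pow(-46, -1), Pow(108, -1)), Mul(-48, Pow(-28, -1)))), Mul(-1, -18502)) = Add(Mul(Pow(Add(-162, 47), -1), Add(47, Add(Mul(Pow(-46, -1), Pow(108, -1)), Mul(-48, Pow(-28, -1))))), Mul(-1, -18502)) = Add(Mul(Pow(-115, -1), Add(47, Add(Mul(Rational(-1, 46), Rational(1, 108)), Mul(-48, Rational(-1, 28))))), 18502) = Add(Mul(Rational(-1, 115), Add(47, Add(Rational(-1, 4968), Rational(12, 7)))), 18502) = Add(Mul(Rational(-1, 115), Add(47, Rational(59609, 34776))), 18502) = Add(Mul(Rational(-1, 115), Rational(1694081, 34776)), 18502) = Add(Rational(-1694081, 3999240), 18502) = Rational(73992244399, 3999240)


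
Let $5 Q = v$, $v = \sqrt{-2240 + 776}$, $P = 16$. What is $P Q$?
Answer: $\frac{32 i \sqrt{366}}{5} \approx 122.44 i$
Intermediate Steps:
$v = 2 i \sqrt{366}$ ($v = \sqrt{-1464} = 2 i \sqrt{366} \approx 38.262 i$)
$Q = \frac{2 i \sqrt{366}}{5} \approx 7.6525 i$
$P Q = 16 \frac{2 i \sqrt{366}}{5} = \frac{32 i \sqrt{366}}{5}$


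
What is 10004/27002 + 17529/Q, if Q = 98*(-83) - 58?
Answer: -195682645/110600192 ≈ -1.7693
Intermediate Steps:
Q = -8192 (Q = -8134 - 58 = -8192)
10004/27002 + 17529/Q = 10004/27002 + 17529/(-8192) = 10004*(1/27002) + 17529*(-1/8192) = 5002/13501 - 17529/8192 = -195682645/110600192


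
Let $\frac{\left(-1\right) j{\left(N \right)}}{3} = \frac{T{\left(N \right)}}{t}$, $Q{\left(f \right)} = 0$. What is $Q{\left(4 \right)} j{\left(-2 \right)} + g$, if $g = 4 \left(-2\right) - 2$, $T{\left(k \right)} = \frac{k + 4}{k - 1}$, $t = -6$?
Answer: $-10$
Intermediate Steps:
$T{\left(k \right)} = \frac{4 + k}{-1 + k}$
$j{\left(N \right)} = \frac{4 + N}{2 \left(-1 + N\right)}$ ($j{\left(N \right)} = - 3 \frac{\frac{1}{-1 + N} \left(4 + N\right)}{-6} = - 3 \frac{4 + N}{-1 + N} \left(- \frac{1}{6}\right) = - 3 \left(- \frac{4 + N}{6 \left(-1 + N\right)}\right) = \frac{4 + N}{2 \left(-1 + N\right)}$)
$g = -10$ ($g = -8 - 2 = -10$)
$Q{\left(4 \right)} j{\left(-2 \right)} + g = 0 \frac{4 - 2}{2 \left(-1 - 2\right)} - 10 = 0 \cdot \frac{1}{2} \frac{1}{-3} \cdot 2 - 10 = 0 \cdot \frac{1}{2} \left(- \frac{1}{3}\right) 2 - 10 = 0 \left(- \frac{1}{3}\right) - 10 = 0 - 10 = -10$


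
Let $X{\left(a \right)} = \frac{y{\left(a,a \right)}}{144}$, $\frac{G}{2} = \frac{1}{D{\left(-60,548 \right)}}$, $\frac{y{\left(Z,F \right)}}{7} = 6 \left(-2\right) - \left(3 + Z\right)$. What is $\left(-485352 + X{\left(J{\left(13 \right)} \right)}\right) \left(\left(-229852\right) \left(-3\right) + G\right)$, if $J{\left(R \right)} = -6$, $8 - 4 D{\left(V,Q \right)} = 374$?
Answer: $- \frac{122492028970927}{366} \approx -3.3468 \cdot 10^{11}$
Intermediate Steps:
$D{\left(V,Q \right)} = - \frac{183}{2}$ ($D{\left(V,Q \right)} = 2 - \frac{187}{2} = - \frac{183}{2}$)
$y{\left(Z,F \right)} = -105 - 7 Z$ ($y{\left(Z,F \right)} = 7 \left(6 \left(-2\right) - \left(3 + Z\right)\right) = 7 \left(-12 - \left(3 + Z\right)\right) = 7 \left(-15 - Z\right) = -105 - 7 Z$)
$G = - \frac{4}{183}$ ($G = \frac{2}{- \frac{183}{2}} = 2 \left(- \frac{2}{183}\right) = - \frac{4}{183} \approx -0.021858$)
$X{\left(a \right)} = - \frac{35}{48} - \frac{7 a}{144}$ ($X{\left(a \right)} = \frac{-105 - 7 a}{144} = \left(-105 - 7 a\right) \frac{1}{144} = - \frac{35}{48} - \frac{7 a}{144}$)
$\left(-485352 + X{\left(J{\left(13 \right)} \right)}\right) \left(\left(-229852\right) \left(-3\right) + G\right) = \left(-485352 - \frac{7}{16}\right) \left(\left(-229852\right) \left(-3\right) - \frac{4}{183}\right) = \left(-485352 + \left(- \frac{35}{48} + \frac{7}{24}\right)\right) \left(689556 - \frac{4}{183}\right) = \left(-485352 - \frac{7}{16}\right) \frac{126188744}{183} = \left(- \frac{7765639}{16}\right) \frac{126188744}{183} = - \frac{122492028970927}{366}$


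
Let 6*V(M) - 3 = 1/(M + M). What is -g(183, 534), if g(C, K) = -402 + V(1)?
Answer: 4817/12 ≈ 401.42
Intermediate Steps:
V(M) = 1/2 + 1/(12*M) (V(M) = 1/2 + 1/(6*(M + M)) = 1/2 + 1/(6*((2*M))) = 1/2 + (1/(2*M))/6 = 1/2 + 1/(12*M))
g(C, K) = -4817/12 (g(C, K) = -402 + (1/12)*(1 + 6*1)/1 = -402 + (1/12)*1*(1 + 6) = -402 + (1/12)*1*7 = -402 + 7/12 = -4817/12)
-g(183, 534) = -1*(-4817/12) = 4817/12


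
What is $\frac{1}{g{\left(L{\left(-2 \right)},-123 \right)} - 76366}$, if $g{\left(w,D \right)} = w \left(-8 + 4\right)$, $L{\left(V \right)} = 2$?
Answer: $- \frac{1}{76374} \approx -1.3093 \cdot 10^{-5}$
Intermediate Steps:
$g{\left(w,D \right)} = - 4 w$ ($g{\left(w,D \right)} = w \left(-4\right) = - 4 w$)
$\frac{1}{g{\left(L{\left(-2 \right)},-123 \right)} - 76366} = \frac{1}{\left(-4\right) 2 - 76366} = \frac{1}{-8 - 76366} = \frac{1}{-76374} = - \frac{1}{76374}$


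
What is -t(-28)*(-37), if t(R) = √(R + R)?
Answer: 74*I*√14 ≈ 276.88*I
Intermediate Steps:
t(R) = √2*√R (t(R) = √(2*R) = √2*√R)
-t(-28)*(-37) = -√2*√(-28)*(-37) = -√2*(2*I*√7)*(-37) = -2*I*√14*(-37) = -(-74)*I*√14 = 74*I*√14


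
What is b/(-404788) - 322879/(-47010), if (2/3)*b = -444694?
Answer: 81027571031/9514541940 ≈ 8.5162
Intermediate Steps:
b = -667041 (b = (3/2)*(-444694) = -667041)
b/(-404788) - 322879/(-47010) = -667041/(-404788) - 322879/(-47010) = -667041*(-1/404788) - 322879*(-1/47010) = 667041/404788 + 322879/47010 = 81027571031/9514541940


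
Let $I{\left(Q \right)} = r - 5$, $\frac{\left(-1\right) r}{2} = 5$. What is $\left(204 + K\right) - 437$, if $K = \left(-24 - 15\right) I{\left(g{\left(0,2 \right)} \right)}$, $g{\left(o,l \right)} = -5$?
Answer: $352$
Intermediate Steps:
$r = -10$ ($r = \left(-2\right) 5 = -10$)
$I{\left(Q \right)} = -15$ ($I{\left(Q \right)} = -10 - 5 = -15$)
$K = 585$ ($K = \left(-24 - 15\right) \left(-15\right) = \left(-39\right) \left(-15\right) = 585$)
$\left(204 + K\right) - 437 = \left(204 + 585\right) - 437 = 789 - 437 = 352$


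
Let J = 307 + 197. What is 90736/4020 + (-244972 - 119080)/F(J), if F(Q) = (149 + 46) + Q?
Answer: -116672048/234165 ≈ -498.25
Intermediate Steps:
J = 504
F(Q) = 195 + Q
90736/4020 + (-244972 - 119080)/F(J) = 90736/4020 + (-244972 - 119080)/(195 + 504) = 90736*(1/4020) - 364052/699 = 22684/1005 - 364052*1/699 = 22684/1005 - 364052/699 = -116672048/234165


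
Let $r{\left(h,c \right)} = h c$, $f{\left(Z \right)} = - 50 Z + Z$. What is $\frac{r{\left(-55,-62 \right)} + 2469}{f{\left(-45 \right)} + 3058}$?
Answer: $\frac{5879}{5263} \approx 1.117$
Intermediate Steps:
$f{\left(Z \right)} = - 49 Z$
$r{\left(h,c \right)} = c h$
$\frac{r{\left(-55,-62 \right)} + 2469}{f{\left(-45 \right)} + 3058} = \frac{\left(-62\right) \left(-55\right) + 2469}{\left(-49\right) \left(-45\right) + 3058} = \frac{3410 + 2469}{2205 + 3058} = \frac{5879}{5263}$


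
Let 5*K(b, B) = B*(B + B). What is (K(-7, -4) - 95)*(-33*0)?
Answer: 0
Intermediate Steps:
K(b, B) = 2*B²/5 (K(b, B) = (B*(B + B))/5 = (B*(2*B))/5 = (2*B²)/5 = 2*B²/5)
(K(-7, -4) - 95)*(-33*0) = ((⅖)*(-4)² - 95)*(-33*0) = ((⅖)*16 - 95)*0 = (32/5 - 95)*0 = -443/5*0 = 0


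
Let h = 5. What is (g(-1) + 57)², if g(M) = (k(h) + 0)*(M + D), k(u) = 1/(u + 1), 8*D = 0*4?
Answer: 116281/36 ≈ 3230.0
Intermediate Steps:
D = 0 (D = (0*4)/8 = (⅛)*0 = 0)
k(u) = 1/(1 + u)
g(M) = M/6 (g(M) = (1/(1 + 5) + 0)*(M + 0) = (1/6 + 0)*M = (⅙ + 0)*M = M/6)
(g(-1) + 57)² = ((⅙)*(-1) + 57)² = (-⅙ + 57)² = (341/6)² = 116281/36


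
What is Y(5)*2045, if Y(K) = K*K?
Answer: 51125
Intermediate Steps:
Y(K) = K**2
Y(5)*2045 = 5**2*2045 = 25*2045 = 51125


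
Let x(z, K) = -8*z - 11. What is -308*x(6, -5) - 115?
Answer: 18057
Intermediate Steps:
x(z, K) = -11 - 8*z
-308*x(6, -5) - 115 = -308*(-11 - 8*6) - 115 = -308*(-11 - 48) - 115 = -308*(-59) - 115 = 18172 - 115 = 18057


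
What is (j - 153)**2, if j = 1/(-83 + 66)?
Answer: 6770404/289 ≈ 23427.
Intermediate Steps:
j = -1/17 (j = 1/(-17) = -1/17 ≈ -0.058824)
(j - 153)**2 = (-1/17 - 153)**2 = (-2602/17)**2 = 6770404/289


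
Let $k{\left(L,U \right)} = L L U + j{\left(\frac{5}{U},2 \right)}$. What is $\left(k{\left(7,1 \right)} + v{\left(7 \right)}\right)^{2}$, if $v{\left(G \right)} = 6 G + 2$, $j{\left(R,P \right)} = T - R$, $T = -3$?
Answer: $7225$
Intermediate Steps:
$j{\left(R,P \right)} = -3 - R$
$k{\left(L,U \right)} = -3 - \frac{5}{U} + U L^{2}$ ($k{\left(L,U \right)} = L L U - \left(3 + \frac{5}{U}\right) = L^{2} U - \left(3 + \frac{5}{U}\right) = U L^{2} - \left(3 + \frac{5}{U}\right) = -3 - \frac{5}{U} + U L^{2}$)
$v{\left(G \right)} = 2 + 6 G$
$\left(k{\left(7,1 \right)} + v{\left(7 \right)}\right)^{2} = \left(\left(-3 - \frac{5}{1} + 1 \cdot 7^{2}\right) + \left(2 + 6 \cdot 7\right)\right)^{2} = \left(\left(-3 - 5 + 1 \cdot 49\right) + \left(2 + 42\right)\right)^{2} = \left(\left(-3 - 5 + 49\right) + 44\right)^{2} = \left(41 + 44\right)^{2} = 85^{2} = 7225$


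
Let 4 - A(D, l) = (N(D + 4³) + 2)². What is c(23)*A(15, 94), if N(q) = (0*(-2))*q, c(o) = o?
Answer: 0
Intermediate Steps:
N(q) = 0 (N(q) = 0*q = 0)
A(D, l) = 0 (A(D, l) = 4 - (0 + 2)² = 4 - 1*2² = 4 - 1*4 = 4 - 4 = 0)
c(23)*A(15, 94) = 23*0 = 0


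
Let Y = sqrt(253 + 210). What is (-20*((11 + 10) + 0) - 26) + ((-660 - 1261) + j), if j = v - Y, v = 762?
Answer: -1605 - sqrt(463) ≈ -1626.5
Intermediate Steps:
Y = sqrt(463) ≈ 21.517
j = 762 - sqrt(463) ≈ 740.48
(-20*((11 + 10) + 0) - 26) + ((-660 - 1261) + j) = (-20*((11 + 10) + 0) - 26) + ((-660 - 1261) + (762 - sqrt(463))) = (-20*(21 + 0) - 26) + (-1921 + (762 - sqrt(463))) = (-20*21 - 26) + (-1159 - sqrt(463)) = (-420 - 26) + (-1159 - sqrt(463)) = -446 + (-1159 - sqrt(463)) = -1605 - sqrt(463)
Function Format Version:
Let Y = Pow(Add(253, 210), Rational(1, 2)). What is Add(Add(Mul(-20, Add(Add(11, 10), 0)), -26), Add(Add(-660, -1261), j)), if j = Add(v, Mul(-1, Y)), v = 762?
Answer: Add(-1605, Mul(-1, Pow(463, Rational(1, 2)))) ≈ -1626.5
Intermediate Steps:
Y = Pow(463, Rational(1, 2)) ≈ 21.517
j = Add(762, Mul(-1, Pow(463, Rational(1, 2)))) ≈ 740.48
Add(Add(Mul(-20, Add(Add(11, 10), 0)), -26), Add(Add(-660, -1261), j)) = Add(Add(Mul(-20, Add(Add(11, 10), 0)), -26), Add(Add(-660, -1261), Add(762, Mul(-1, Pow(463, Rational(1, 2)))))) = Add(Add(Mul(-20, Add(21, 0)), -26), Add(-1921, Add(762, Mul(-1, Pow(463, Rational(1, 2)))))) = Add(Add(Mul(-20, 21), -26), Add(-1159, Mul(-1, Pow(463, Rational(1, 2))))) = Add(Add(-420, -26), Add(-1159, Mul(-1, Pow(463, Rational(1, 2))))) = Add(-446, Add(-1159, Mul(-1, Pow(463, Rational(1, 2))))) = Add(-1605, Mul(-1, Pow(463, Rational(1, 2))))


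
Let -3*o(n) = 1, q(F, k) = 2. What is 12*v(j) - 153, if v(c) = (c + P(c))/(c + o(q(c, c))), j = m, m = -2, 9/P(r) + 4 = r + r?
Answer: -1917/14 ≈ -136.93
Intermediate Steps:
o(n) = -1/3 (o(n) = -1/3*1 = -1/3)
P(r) = 9/(-4 + 2*r) (P(r) = 9/(-4 + (r + r)) = 9/(-4 + 2*r))
j = -2
v(c) = (c + 9/(2*(-2 + c)))/(-1/3 + c) (v(c) = (c + 9/(2*(-2 + c)))/(c - 1/3) = (c + 9/(2*(-2 + c)))/(-1/3 + c))
12*v(j) - 153 = 12*(3*(9 + 2*(-2)*(-2 - 2))/(2*(-1 + 3*(-2))*(-2 - 2))) - 153 = 12*((3/2)*(9 + 2*(-2)*(-4))/(-1 - 6*(-4))) - 153 = 12*((3/2)*(-1/4)*(9 + 16)/(-7)) - 153 = 12*((3/2)*(-1/7)*(-1/4)*25) - 153 = 12*(75/56) - 153 = 225/14 - 153 = -1917/14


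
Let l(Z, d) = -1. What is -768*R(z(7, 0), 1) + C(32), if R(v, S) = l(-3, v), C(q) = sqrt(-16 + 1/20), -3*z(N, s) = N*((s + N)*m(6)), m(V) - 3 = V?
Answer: 768 + I*sqrt(1595)/10 ≈ 768.0 + 3.9937*I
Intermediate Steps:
m(V) = 3 + V
z(N, s) = -N*(9*N + 9*s)/3 (z(N, s) = -N*(s + N)*(3 + 6)/3 = -N*(N + s)*9/3 = -N*(9*N + 9*s)/3)
C(q) = I*sqrt(1595)/10 (C(q) = sqrt(-16 + 1/20) = sqrt(-319/20) = I*sqrt(1595)/10)
R(v, S) = -1
-768*R(z(7, 0), 1) + C(32) = -768*(-1) + I*sqrt(1595)/10 = 768 + I*sqrt(1595)/10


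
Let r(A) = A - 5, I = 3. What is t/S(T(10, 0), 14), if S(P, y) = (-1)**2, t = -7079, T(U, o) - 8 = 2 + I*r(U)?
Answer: -7079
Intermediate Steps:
r(A) = -5 + A
T(U, o) = -5 + 3*U (T(U, o) = 8 + (2 + 3*(-5 + U)) = 8 + (2 + (-15 + 3*U)) = 8 + (-13 + 3*U) = -5 + 3*U)
S(P, y) = 1
t/S(T(10, 0), 14) = -7079/1 = -7079*1 = -7079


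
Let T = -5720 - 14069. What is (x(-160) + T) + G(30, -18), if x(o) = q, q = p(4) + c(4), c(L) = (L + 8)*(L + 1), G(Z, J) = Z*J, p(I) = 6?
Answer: -20263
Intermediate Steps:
G(Z, J) = J*Z
c(L) = (1 + L)*(8 + L) (c(L) = (8 + L)*(1 + L) = (1 + L)*(8 + L))
q = 66 (q = 6 + (8 + 4² + 9*4) = 6 + (8 + 16 + 36) = 6 + 60 = 66)
T = -19789
x(o) = 66
(x(-160) + T) + G(30, -18) = (66 - 19789) - 18*30 = -19723 - 540 = -20263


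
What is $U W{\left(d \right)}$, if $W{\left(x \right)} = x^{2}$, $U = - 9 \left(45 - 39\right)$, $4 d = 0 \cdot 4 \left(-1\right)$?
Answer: $0$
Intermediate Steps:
$d = 0$ ($d = \frac{0 \cdot 4 \left(-1\right)}{4} = \frac{0 \left(-1\right)}{4} = \frac{1}{4} \cdot 0 = 0$)
$U = -54$ ($U = \left(-9\right) 6 = -54$)
$U W{\left(d \right)} = - 54 \cdot 0^{2} = \left(-54\right) 0 = 0$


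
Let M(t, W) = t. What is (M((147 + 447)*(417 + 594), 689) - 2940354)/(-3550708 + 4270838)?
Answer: -233982/72013 ≈ -3.2492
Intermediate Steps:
(M((147 + 447)*(417 + 594), 689) - 2940354)/(-3550708 + 4270838) = ((147 + 447)*(417 + 594) - 2940354)/(-3550708 + 4270838) = (594*1011 - 2940354)/720130 = (600534 - 2940354)*(1/720130) = -2339820*1/720130 = -233982/72013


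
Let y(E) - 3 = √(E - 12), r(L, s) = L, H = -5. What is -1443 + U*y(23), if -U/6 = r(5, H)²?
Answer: -1893 - 150*√11 ≈ -2390.5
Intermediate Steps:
y(E) = 3 + √(-12 + E) (y(E) = 3 + √(E - 12) = 3 + √(-12 + E))
U = -150 (U = -6*5² = -6*25 = -150)
-1443 + U*y(23) = -1443 - 150*(3 + √(-12 + 23)) = -1443 - 150*(3 + √11) = -1443 + (-450 - 150*√11) = -1893 - 150*√11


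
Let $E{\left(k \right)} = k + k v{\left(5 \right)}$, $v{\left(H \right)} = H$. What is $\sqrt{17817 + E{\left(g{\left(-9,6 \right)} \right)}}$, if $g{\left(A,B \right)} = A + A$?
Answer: $\sqrt{17709} \approx 133.08$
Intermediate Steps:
$g{\left(A,B \right)} = 2 A$
$E{\left(k \right)} = 6 k$ ($E{\left(k \right)} = k + k 5 = k + 5 k = 6 k$)
$\sqrt{17817 + E{\left(g{\left(-9,6 \right)} \right)}} = \sqrt{17817 + 6 \cdot 2 \left(-9\right)} = \sqrt{17817 + 6 \left(-18\right)} = \sqrt{17817 - 108} = \sqrt{17709}$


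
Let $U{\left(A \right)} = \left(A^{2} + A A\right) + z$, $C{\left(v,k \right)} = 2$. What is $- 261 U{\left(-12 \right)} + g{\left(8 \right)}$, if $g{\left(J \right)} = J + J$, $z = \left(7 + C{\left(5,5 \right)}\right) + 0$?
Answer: $-77501$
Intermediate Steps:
$z = 9$ ($z = \left(7 + 2\right) + 0 = 9 + 0 = 9$)
$g{\left(J \right)} = 2 J$
$U{\left(A \right)} = 9 + 2 A^{2}$ ($U{\left(A \right)} = \left(A^{2} + A A\right) + 9 = \left(A^{2} + A^{2}\right) + 9 = 2 A^{2} + 9 = 9 + 2 A^{2}$)
$- 261 U{\left(-12 \right)} + g{\left(8 \right)} = - 261 \left(9 + 2 \left(-12\right)^{2}\right) + 2 \cdot 8 = - 261 \left(9 + 2 \cdot 144\right) + 16 = - 261 \left(9 + 288\right) + 16 = \left(-261\right) 297 + 16 = -77517 + 16 = -77501$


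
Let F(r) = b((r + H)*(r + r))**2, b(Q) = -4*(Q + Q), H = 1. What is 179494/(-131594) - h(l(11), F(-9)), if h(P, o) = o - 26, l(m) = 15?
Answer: -87317840913/65797 ≈ -1.3271e+6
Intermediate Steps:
b(Q) = -8*Q
F(r) = 256*r**2*(1 + r)**2 (F(r) = (-8*(r + 1)*(r + r))**2 = (-8*(1 + r)*2*r)**2 = (-16*r*(1 + r))**2 = 256*r**2*(1 + r)**2)
h(P, o) = -26 + o
179494/(-131594) - h(l(11), F(-9)) = 179494/(-131594) - (-26 + 256*(-9)**2*(1 - 9)**2) = 179494*(-1/131594) - (-26 + 256*81*(-8)**2) = -89747/65797 - (-26 + 256*81*64) = -89747/65797 - (-26 + 1327104) = -89747/65797 - 1*1327078 = -89747/65797 - 1327078 = -87317840913/65797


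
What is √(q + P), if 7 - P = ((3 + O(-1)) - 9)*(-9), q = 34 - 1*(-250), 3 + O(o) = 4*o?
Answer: √174 ≈ 13.191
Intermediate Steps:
O(o) = -3 + 4*o
q = 284 (q = 34 + 250 = 284)
P = -110 (P = 7 - ((3 + (-3 + 4*(-1))) - 9)*(-9) = 7 - ((3 + (-3 - 4)) - 9)*(-9) = 7 - ((3 - 7) - 9)*(-9) = 7 - (-4 - 9)*(-9) = 7 - (-13)*(-9) = 7 - 1*117 = 7 - 117 = -110)
√(q + P) = √(284 - 110) = √174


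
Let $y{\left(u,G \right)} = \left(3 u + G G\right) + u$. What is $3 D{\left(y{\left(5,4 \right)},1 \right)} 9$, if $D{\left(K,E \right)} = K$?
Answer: $972$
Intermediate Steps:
$y{\left(u,G \right)} = G^{2} + 4 u$ ($y{\left(u,G \right)} = \left(3 u + G^{2}\right) + u = \left(G^{2} + 3 u\right) + u = G^{2} + 4 u$)
$3 D{\left(y{\left(5,4 \right)},1 \right)} 9 = 3 \left(4^{2} + 4 \cdot 5\right) 9 = 3 \left(16 + 20\right) 9 = 3 \cdot 36 \cdot 9 = 108 \cdot 9 = 972$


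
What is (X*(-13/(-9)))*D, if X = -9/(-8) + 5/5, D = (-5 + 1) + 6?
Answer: 221/36 ≈ 6.1389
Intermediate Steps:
D = 2 (D = -4 + 6 = 2)
X = 17/8 (X = -9*(-⅛) + 5*(⅕) = 9/8 + 1 = 17/8 ≈ 2.1250)
(X*(-13/(-9)))*D = (17*(-13/(-9))/8)*2 = (17*(-13*(-⅑))/8)*2 = ((17/8)*(13/9))*2 = (221/72)*2 = 221/36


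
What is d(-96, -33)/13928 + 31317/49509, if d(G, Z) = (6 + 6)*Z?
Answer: 34714801/57463446 ≈ 0.60412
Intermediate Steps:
d(G, Z) = 12*Z
d(-96, -33)/13928 + 31317/49509 = (12*(-33))/13928 + 31317/49509 = -396*1/13928 + 31317*(1/49509) = -99/3482 + 10439/16503 = 34714801/57463446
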